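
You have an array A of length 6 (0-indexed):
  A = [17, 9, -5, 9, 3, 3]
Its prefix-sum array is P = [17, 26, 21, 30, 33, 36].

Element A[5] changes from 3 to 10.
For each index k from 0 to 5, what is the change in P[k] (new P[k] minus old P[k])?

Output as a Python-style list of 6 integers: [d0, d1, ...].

Answer: [0, 0, 0, 0, 0, 7]

Derivation:
Element change: A[5] 3 -> 10, delta = 7
For k < 5: P[k] unchanged, delta_P[k] = 0
For k >= 5: P[k] shifts by exactly 7
Delta array: [0, 0, 0, 0, 0, 7]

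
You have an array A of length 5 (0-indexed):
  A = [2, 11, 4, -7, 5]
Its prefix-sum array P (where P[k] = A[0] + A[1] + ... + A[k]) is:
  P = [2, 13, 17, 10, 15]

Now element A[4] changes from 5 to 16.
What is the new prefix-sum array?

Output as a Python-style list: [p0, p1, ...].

Answer: [2, 13, 17, 10, 26]

Derivation:
Change: A[4] 5 -> 16, delta = 11
P[k] for k < 4: unchanged (A[4] not included)
P[k] for k >= 4: shift by delta = 11
  P[0] = 2 + 0 = 2
  P[1] = 13 + 0 = 13
  P[2] = 17 + 0 = 17
  P[3] = 10 + 0 = 10
  P[4] = 15 + 11 = 26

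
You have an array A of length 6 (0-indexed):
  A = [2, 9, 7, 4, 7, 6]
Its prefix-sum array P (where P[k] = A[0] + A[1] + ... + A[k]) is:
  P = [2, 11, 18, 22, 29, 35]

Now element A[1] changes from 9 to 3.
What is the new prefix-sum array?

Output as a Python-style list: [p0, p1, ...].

Answer: [2, 5, 12, 16, 23, 29]

Derivation:
Change: A[1] 9 -> 3, delta = -6
P[k] for k < 1: unchanged (A[1] not included)
P[k] for k >= 1: shift by delta = -6
  P[0] = 2 + 0 = 2
  P[1] = 11 + -6 = 5
  P[2] = 18 + -6 = 12
  P[3] = 22 + -6 = 16
  P[4] = 29 + -6 = 23
  P[5] = 35 + -6 = 29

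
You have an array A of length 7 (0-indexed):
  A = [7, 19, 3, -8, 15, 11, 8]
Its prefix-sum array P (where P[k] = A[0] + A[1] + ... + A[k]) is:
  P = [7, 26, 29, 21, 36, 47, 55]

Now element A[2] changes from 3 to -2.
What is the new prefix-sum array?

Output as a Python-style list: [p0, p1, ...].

Answer: [7, 26, 24, 16, 31, 42, 50]

Derivation:
Change: A[2] 3 -> -2, delta = -5
P[k] for k < 2: unchanged (A[2] not included)
P[k] for k >= 2: shift by delta = -5
  P[0] = 7 + 0 = 7
  P[1] = 26 + 0 = 26
  P[2] = 29 + -5 = 24
  P[3] = 21 + -5 = 16
  P[4] = 36 + -5 = 31
  P[5] = 47 + -5 = 42
  P[6] = 55 + -5 = 50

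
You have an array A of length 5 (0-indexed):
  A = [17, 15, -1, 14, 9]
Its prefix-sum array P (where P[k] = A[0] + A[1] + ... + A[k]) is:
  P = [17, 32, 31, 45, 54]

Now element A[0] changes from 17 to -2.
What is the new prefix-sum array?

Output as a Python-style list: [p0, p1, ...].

Answer: [-2, 13, 12, 26, 35]

Derivation:
Change: A[0] 17 -> -2, delta = -19
P[k] for k < 0: unchanged (A[0] not included)
P[k] for k >= 0: shift by delta = -19
  P[0] = 17 + -19 = -2
  P[1] = 32 + -19 = 13
  P[2] = 31 + -19 = 12
  P[3] = 45 + -19 = 26
  P[4] = 54 + -19 = 35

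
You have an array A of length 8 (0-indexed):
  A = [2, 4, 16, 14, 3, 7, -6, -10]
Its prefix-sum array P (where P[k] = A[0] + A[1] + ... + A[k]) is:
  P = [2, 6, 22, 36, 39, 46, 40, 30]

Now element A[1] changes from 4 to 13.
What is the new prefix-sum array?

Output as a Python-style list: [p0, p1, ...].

Answer: [2, 15, 31, 45, 48, 55, 49, 39]

Derivation:
Change: A[1] 4 -> 13, delta = 9
P[k] for k < 1: unchanged (A[1] not included)
P[k] for k >= 1: shift by delta = 9
  P[0] = 2 + 0 = 2
  P[1] = 6 + 9 = 15
  P[2] = 22 + 9 = 31
  P[3] = 36 + 9 = 45
  P[4] = 39 + 9 = 48
  P[5] = 46 + 9 = 55
  P[6] = 40 + 9 = 49
  P[7] = 30 + 9 = 39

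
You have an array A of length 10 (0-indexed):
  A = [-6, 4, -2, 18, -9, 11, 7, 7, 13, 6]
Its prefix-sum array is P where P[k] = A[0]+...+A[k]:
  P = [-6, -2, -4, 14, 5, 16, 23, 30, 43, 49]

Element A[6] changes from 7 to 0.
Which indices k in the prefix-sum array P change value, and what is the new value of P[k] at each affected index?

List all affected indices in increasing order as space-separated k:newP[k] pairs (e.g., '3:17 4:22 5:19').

Answer: 6:16 7:23 8:36 9:42

Derivation:
P[k] = A[0] + ... + A[k]
P[k] includes A[6] iff k >= 6
Affected indices: 6, 7, ..., 9; delta = -7
  P[6]: 23 + -7 = 16
  P[7]: 30 + -7 = 23
  P[8]: 43 + -7 = 36
  P[9]: 49 + -7 = 42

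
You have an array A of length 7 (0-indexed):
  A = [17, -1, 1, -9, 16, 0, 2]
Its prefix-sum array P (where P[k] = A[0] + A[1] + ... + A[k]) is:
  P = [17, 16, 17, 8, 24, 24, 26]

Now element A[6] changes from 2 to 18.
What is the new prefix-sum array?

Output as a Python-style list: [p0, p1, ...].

Answer: [17, 16, 17, 8, 24, 24, 42]

Derivation:
Change: A[6] 2 -> 18, delta = 16
P[k] for k < 6: unchanged (A[6] not included)
P[k] for k >= 6: shift by delta = 16
  P[0] = 17 + 0 = 17
  P[1] = 16 + 0 = 16
  P[2] = 17 + 0 = 17
  P[3] = 8 + 0 = 8
  P[4] = 24 + 0 = 24
  P[5] = 24 + 0 = 24
  P[6] = 26 + 16 = 42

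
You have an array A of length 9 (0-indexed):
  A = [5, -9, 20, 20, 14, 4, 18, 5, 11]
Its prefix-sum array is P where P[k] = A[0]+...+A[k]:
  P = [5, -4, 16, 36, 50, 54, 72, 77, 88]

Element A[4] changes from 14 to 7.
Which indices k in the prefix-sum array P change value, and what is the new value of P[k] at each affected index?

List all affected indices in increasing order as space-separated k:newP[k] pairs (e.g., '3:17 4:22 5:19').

Answer: 4:43 5:47 6:65 7:70 8:81

Derivation:
P[k] = A[0] + ... + A[k]
P[k] includes A[4] iff k >= 4
Affected indices: 4, 5, ..., 8; delta = -7
  P[4]: 50 + -7 = 43
  P[5]: 54 + -7 = 47
  P[6]: 72 + -7 = 65
  P[7]: 77 + -7 = 70
  P[8]: 88 + -7 = 81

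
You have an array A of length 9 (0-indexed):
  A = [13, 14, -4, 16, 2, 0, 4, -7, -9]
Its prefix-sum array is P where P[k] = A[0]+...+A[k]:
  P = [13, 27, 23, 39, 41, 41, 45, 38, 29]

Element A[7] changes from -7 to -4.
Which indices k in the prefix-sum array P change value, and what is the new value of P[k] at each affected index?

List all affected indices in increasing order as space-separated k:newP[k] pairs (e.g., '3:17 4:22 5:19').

Answer: 7:41 8:32

Derivation:
P[k] = A[0] + ... + A[k]
P[k] includes A[7] iff k >= 7
Affected indices: 7, 8, ..., 8; delta = 3
  P[7]: 38 + 3 = 41
  P[8]: 29 + 3 = 32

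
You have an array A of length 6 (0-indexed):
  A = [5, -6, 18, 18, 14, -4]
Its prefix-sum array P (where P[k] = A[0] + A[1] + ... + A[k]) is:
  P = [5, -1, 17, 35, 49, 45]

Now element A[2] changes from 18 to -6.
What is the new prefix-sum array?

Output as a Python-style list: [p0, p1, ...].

Change: A[2] 18 -> -6, delta = -24
P[k] for k < 2: unchanged (A[2] not included)
P[k] for k >= 2: shift by delta = -24
  P[0] = 5 + 0 = 5
  P[1] = -1 + 0 = -1
  P[2] = 17 + -24 = -7
  P[3] = 35 + -24 = 11
  P[4] = 49 + -24 = 25
  P[5] = 45 + -24 = 21

Answer: [5, -1, -7, 11, 25, 21]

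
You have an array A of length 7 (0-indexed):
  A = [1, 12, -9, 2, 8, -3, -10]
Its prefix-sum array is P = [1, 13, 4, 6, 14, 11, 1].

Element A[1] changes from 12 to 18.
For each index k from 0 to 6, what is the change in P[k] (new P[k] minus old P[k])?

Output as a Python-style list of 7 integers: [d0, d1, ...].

Answer: [0, 6, 6, 6, 6, 6, 6]

Derivation:
Element change: A[1] 12 -> 18, delta = 6
For k < 1: P[k] unchanged, delta_P[k] = 0
For k >= 1: P[k] shifts by exactly 6
Delta array: [0, 6, 6, 6, 6, 6, 6]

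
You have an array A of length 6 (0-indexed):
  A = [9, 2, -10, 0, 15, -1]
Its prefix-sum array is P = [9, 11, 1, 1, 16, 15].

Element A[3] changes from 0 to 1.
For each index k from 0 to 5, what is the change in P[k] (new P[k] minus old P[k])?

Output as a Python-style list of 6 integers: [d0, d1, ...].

Element change: A[3] 0 -> 1, delta = 1
For k < 3: P[k] unchanged, delta_P[k] = 0
For k >= 3: P[k] shifts by exactly 1
Delta array: [0, 0, 0, 1, 1, 1]

Answer: [0, 0, 0, 1, 1, 1]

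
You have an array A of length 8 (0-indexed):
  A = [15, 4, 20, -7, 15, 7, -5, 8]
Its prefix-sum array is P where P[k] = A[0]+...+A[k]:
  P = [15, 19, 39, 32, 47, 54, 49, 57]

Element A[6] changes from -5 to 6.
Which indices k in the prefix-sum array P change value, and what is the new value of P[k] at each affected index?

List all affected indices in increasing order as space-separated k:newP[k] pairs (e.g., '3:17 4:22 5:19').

Answer: 6:60 7:68

Derivation:
P[k] = A[0] + ... + A[k]
P[k] includes A[6] iff k >= 6
Affected indices: 6, 7, ..., 7; delta = 11
  P[6]: 49 + 11 = 60
  P[7]: 57 + 11 = 68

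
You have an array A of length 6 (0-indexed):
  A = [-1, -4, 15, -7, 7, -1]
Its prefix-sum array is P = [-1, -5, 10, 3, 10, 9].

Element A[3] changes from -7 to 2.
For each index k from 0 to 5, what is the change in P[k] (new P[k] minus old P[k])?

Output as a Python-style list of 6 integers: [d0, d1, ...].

Element change: A[3] -7 -> 2, delta = 9
For k < 3: P[k] unchanged, delta_P[k] = 0
For k >= 3: P[k] shifts by exactly 9
Delta array: [0, 0, 0, 9, 9, 9]

Answer: [0, 0, 0, 9, 9, 9]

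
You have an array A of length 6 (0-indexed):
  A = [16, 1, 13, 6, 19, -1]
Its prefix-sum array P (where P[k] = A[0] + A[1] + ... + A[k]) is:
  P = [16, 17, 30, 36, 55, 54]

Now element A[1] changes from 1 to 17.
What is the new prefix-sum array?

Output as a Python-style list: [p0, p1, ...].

Answer: [16, 33, 46, 52, 71, 70]

Derivation:
Change: A[1] 1 -> 17, delta = 16
P[k] for k < 1: unchanged (A[1] not included)
P[k] for k >= 1: shift by delta = 16
  P[0] = 16 + 0 = 16
  P[1] = 17 + 16 = 33
  P[2] = 30 + 16 = 46
  P[3] = 36 + 16 = 52
  P[4] = 55 + 16 = 71
  P[5] = 54 + 16 = 70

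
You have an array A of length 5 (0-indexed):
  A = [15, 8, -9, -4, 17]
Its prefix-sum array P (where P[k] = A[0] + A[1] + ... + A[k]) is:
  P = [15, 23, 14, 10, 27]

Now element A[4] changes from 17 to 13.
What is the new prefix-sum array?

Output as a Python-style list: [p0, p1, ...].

Answer: [15, 23, 14, 10, 23]

Derivation:
Change: A[4] 17 -> 13, delta = -4
P[k] for k < 4: unchanged (A[4] not included)
P[k] for k >= 4: shift by delta = -4
  P[0] = 15 + 0 = 15
  P[1] = 23 + 0 = 23
  P[2] = 14 + 0 = 14
  P[3] = 10 + 0 = 10
  P[4] = 27 + -4 = 23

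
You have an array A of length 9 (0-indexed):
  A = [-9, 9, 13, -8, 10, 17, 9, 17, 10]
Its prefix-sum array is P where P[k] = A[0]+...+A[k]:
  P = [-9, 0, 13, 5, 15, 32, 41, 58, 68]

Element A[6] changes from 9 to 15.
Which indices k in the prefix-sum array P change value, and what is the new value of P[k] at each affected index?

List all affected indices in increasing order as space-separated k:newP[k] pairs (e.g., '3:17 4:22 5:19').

Answer: 6:47 7:64 8:74

Derivation:
P[k] = A[0] + ... + A[k]
P[k] includes A[6] iff k >= 6
Affected indices: 6, 7, ..., 8; delta = 6
  P[6]: 41 + 6 = 47
  P[7]: 58 + 6 = 64
  P[8]: 68 + 6 = 74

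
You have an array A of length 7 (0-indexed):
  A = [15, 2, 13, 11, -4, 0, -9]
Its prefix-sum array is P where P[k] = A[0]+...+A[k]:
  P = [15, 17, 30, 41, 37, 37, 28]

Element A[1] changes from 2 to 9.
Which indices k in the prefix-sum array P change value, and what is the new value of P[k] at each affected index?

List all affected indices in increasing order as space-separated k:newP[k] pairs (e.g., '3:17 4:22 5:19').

Answer: 1:24 2:37 3:48 4:44 5:44 6:35

Derivation:
P[k] = A[0] + ... + A[k]
P[k] includes A[1] iff k >= 1
Affected indices: 1, 2, ..., 6; delta = 7
  P[1]: 17 + 7 = 24
  P[2]: 30 + 7 = 37
  P[3]: 41 + 7 = 48
  P[4]: 37 + 7 = 44
  P[5]: 37 + 7 = 44
  P[6]: 28 + 7 = 35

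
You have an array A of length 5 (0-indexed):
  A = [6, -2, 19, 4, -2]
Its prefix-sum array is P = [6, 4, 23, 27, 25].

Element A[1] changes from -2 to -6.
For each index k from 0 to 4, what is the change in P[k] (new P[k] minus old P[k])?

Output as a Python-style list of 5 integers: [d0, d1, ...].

Answer: [0, -4, -4, -4, -4]

Derivation:
Element change: A[1] -2 -> -6, delta = -4
For k < 1: P[k] unchanged, delta_P[k] = 0
For k >= 1: P[k] shifts by exactly -4
Delta array: [0, -4, -4, -4, -4]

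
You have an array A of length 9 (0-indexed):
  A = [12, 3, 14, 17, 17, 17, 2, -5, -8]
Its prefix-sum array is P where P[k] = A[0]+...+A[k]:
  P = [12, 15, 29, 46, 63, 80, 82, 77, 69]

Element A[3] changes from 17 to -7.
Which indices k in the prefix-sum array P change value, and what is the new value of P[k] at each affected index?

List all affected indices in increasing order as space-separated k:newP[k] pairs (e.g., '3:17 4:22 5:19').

P[k] = A[0] + ... + A[k]
P[k] includes A[3] iff k >= 3
Affected indices: 3, 4, ..., 8; delta = -24
  P[3]: 46 + -24 = 22
  P[4]: 63 + -24 = 39
  P[5]: 80 + -24 = 56
  P[6]: 82 + -24 = 58
  P[7]: 77 + -24 = 53
  P[8]: 69 + -24 = 45

Answer: 3:22 4:39 5:56 6:58 7:53 8:45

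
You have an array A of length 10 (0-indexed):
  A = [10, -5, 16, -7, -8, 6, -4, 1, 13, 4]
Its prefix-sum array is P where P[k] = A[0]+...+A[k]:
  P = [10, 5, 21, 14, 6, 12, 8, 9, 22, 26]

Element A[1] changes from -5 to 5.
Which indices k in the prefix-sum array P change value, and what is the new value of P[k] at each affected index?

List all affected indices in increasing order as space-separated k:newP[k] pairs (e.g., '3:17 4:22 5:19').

P[k] = A[0] + ... + A[k]
P[k] includes A[1] iff k >= 1
Affected indices: 1, 2, ..., 9; delta = 10
  P[1]: 5 + 10 = 15
  P[2]: 21 + 10 = 31
  P[3]: 14 + 10 = 24
  P[4]: 6 + 10 = 16
  P[5]: 12 + 10 = 22
  P[6]: 8 + 10 = 18
  P[7]: 9 + 10 = 19
  P[8]: 22 + 10 = 32
  P[9]: 26 + 10 = 36

Answer: 1:15 2:31 3:24 4:16 5:22 6:18 7:19 8:32 9:36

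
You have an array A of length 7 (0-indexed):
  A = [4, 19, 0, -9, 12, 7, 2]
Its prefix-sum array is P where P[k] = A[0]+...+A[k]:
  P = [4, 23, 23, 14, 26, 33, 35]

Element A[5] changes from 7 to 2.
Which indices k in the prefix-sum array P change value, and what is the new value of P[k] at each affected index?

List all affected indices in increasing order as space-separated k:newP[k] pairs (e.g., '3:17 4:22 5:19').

Answer: 5:28 6:30

Derivation:
P[k] = A[0] + ... + A[k]
P[k] includes A[5] iff k >= 5
Affected indices: 5, 6, ..., 6; delta = -5
  P[5]: 33 + -5 = 28
  P[6]: 35 + -5 = 30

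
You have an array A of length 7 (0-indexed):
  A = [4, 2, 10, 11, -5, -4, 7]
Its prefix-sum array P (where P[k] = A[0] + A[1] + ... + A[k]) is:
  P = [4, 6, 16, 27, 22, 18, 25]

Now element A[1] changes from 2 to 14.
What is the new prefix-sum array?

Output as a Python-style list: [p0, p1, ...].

Change: A[1] 2 -> 14, delta = 12
P[k] for k < 1: unchanged (A[1] not included)
P[k] for k >= 1: shift by delta = 12
  P[0] = 4 + 0 = 4
  P[1] = 6 + 12 = 18
  P[2] = 16 + 12 = 28
  P[3] = 27 + 12 = 39
  P[4] = 22 + 12 = 34
  P[5] = 18 + 12 = 30
  P[6] = 25 + 12 = 37

Answer: [4, 18, 28, 39, 34, 30, 37]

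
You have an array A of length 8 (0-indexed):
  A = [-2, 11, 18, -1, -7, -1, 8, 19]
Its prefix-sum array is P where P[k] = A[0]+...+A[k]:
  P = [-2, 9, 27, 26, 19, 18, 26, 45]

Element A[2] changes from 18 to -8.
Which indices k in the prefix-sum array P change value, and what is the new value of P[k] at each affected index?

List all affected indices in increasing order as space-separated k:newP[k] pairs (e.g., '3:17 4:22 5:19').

P[k] = A[0] + ... + A[k]
P[k] includes A[2] iff k >= 2
Affected indices: 2, 3, ..., 7; delta = -26
  P[2]: 27 + -26 = 1
  P[3]: 26 + -26 = 0
  P[4]: 19 + -26 = -7
  P[5]: 18 + -26 = -8
  P[6]: 26 + -26 = 0
  P[7]: 45 + -26 = 19

Answer: 2:1 3:0 4:-7 5:-8 6:0 7:19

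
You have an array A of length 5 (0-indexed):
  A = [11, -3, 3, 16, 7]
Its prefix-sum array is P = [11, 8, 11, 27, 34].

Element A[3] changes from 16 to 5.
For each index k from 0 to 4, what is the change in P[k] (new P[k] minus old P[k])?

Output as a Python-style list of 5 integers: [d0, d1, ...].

Answer: [0, 0, 0, -11, -11]

Derivation:
Element change: A[3] 16 -> 5, delta = -11
For k < 3: P[k] unchanged, delta_P[k] = 0
For k >= 3: P[k] shifts by exactly -11
Delta array: [0, 0, 0, -11, -11]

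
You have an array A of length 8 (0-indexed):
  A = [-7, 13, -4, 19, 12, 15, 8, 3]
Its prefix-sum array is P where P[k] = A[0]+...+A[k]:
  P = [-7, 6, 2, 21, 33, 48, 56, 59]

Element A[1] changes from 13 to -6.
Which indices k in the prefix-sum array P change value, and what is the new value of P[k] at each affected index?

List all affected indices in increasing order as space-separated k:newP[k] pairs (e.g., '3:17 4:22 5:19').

P[k] = A[0] + ... + A[k]
P[k] includes A[1] iff k >= 1
Affected indices: 1, 2, ..., 7; delta = -19
  P[1]: 6 + -19 = -13
  P[2]: 2 + -19 = -17
  P[3]: 21 + -19 = 2
  P[4]: 33 + -19 = 14
  P[5]: 48 + -19 = 29
  P[6]: 56 + -19 = 37
  P[7]: 59 + -19 = 40

Answer: 1:-13 2:-17 3:2 4:14 5:29 6:37 7:40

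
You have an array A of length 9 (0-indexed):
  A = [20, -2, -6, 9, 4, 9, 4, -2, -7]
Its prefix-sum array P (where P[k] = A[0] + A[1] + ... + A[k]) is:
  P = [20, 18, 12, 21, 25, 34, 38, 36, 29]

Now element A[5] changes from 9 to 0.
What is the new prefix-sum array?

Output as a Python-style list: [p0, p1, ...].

Answer: [20, 18, 12, 21, 25, 25, 29, 27, 20]

Derivation:
Change: A[5] 9 -> 0, delta = -9
P[k] for k < 5: unchanged (A[5] not included)
P[k] for k >= 5: shift by delta = -9
  P[0] = 20 + 0 = 20
  P[1] = 18 + 0 = 18
  P[2] = 12 + 0 = 12
  P[3] = 21 + 0 = 21
  P[4] = 25 + 0 = 25
  P[5] = 34 + -9 = 25
  P[6] = 38 + -9 = 29
  P[7] = 36 + -9 = 27
  P[8] = 29 + -9 = 20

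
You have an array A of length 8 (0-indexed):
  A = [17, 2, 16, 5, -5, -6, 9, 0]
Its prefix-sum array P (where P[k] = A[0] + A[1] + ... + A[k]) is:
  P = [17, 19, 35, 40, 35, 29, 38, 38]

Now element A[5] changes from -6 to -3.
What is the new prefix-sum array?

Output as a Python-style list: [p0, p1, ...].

Answer: [17, 19, 35, 40, 35, 32, 41, 41]

Derivation:
Change: A[5] -6 -> -3, delta = 3
P[k] for k < 5: unchanged (A[5] not included)
P[k] for k >= 5: shift by delta = 3
  P[0] = 17 + 0 = 17
  P[1] = 19 + 0 = 19
  P[2] = 35 + 0 = 35
  P[3] = 40 + 0 = 40
  P[4] = 35 + 0 = 35
  P[5] = 29 + 3 = 32
  P[6] = 38 + 3 = 41
  P[7] = 38 + 3 = 41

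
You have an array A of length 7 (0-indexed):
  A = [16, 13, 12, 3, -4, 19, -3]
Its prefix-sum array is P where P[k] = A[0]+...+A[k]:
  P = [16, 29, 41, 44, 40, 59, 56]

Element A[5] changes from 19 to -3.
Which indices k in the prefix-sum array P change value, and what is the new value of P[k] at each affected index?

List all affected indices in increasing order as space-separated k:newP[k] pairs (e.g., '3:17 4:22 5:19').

P[k] = A[0] + ... + A[k]
P[k] includes A[5] iff k >= 5
Affected indices: 5, 6, ..., 6; delta = -22
  P[5]: 59 + -22 = 37
  P[6]: 56 + -22 = 34

Answer: 5:37 6:34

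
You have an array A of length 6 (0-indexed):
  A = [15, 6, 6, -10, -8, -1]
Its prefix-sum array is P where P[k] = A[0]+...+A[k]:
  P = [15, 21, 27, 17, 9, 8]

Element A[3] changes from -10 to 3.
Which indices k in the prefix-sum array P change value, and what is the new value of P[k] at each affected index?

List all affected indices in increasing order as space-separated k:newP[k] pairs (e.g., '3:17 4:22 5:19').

Answer: 3:30 4:22 5:21

Derivation:
P[k] = A[0] + ... + A[k]
P[k] includes A[3] iff k >= 3
Affected indices: 3, 4, ..., 5; delta = 13
  P[3]: 17 + 13 = 30
  P[4]: 9 + 13 = 22
  P[5]: 8 + 13 = 21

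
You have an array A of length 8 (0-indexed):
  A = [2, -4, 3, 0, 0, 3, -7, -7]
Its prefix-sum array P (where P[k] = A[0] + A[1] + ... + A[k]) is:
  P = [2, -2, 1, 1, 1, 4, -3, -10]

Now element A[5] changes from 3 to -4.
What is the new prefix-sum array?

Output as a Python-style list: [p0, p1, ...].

Answer: [2, -2, 1, 1, 1, -3, -10, -17]

Derivation:
Change: A[5] 3 -> -4, delta = -7
P[k] for k < 5: unchanged (A[5] not included)
P[k] for k >= 5: shift by delta = -7
  P[0] = 2 + 0 = 2
  P[1] = -2 + 0 = -2
  P[2] = 1 + 0 = 1
  P[3] = 1 + 0 = 1
  P[4] = 1 + 0 = 1
  P[5] = 4 + -7 = -3
  P[6] = -3 + -7 = -10
  P[7] = -10 + -7 = -17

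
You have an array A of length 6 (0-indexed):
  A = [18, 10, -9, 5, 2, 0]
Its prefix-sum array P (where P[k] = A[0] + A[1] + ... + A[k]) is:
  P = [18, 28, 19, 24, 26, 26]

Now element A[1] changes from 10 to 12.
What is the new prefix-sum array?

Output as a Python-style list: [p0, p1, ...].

Answer: [18, 30, 21, 26, 28, 28]

Derivation:
Change: A[1] 10 -> 12, delta = 2
P[k] for k < 1: unchanged (A[1] not included)
P[k] for k >= 1: shift by delta = 2
  P[0] = 18 + 0 = 18
  P[1] = 28 + 2 = 30
  P[2] = 19 + 2 = 21
  P[3] = 24 + 2 = 26
  P[4] = 26 + 2 = 28
  P[5] = 26 + 2 = 28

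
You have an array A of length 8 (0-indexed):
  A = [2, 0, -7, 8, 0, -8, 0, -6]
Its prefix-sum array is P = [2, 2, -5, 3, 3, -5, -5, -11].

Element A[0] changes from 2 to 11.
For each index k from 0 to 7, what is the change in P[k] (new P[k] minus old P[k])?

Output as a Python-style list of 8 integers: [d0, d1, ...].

Answer: [9, 9, 9, 9, 9, 9, 9, 9]

Derivation:
Element change: A[0] 2 -> 11, delta = 9
For k < 0: P[k] unchanged, delta_P[k] = 0
For k >= 0: P[k] shifts by exactly 9
Delta array: [9, 9, 9, 9, 9, 9, 9, 9]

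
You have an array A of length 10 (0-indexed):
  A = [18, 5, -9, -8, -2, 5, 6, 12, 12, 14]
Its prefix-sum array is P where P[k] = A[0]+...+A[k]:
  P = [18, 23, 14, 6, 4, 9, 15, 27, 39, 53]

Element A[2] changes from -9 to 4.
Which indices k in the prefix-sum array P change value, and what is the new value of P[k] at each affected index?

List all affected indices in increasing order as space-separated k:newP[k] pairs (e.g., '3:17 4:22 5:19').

P[k] = A[0] + ... + A[k]
P[k] includes A[2] iff k >= 2
Affected indices: 2, 3, ..., 9; delta = 13
  P[2]: 14 + 13 = 27
  P[3]: 6 + 13 = 19
  P[4]: 4 + 13 = 17
  P[5]: 9 + 13 = 22
  P[6]: 15 + 13 = 28
  P[7]: 27 + 13 = 40
  P[8]: 39 + 13 = 52
  P[9]: 53 + 13 = 66

Answer: 2:27 3:19 4:17 5:22 6:28 7:40 8:52 9:66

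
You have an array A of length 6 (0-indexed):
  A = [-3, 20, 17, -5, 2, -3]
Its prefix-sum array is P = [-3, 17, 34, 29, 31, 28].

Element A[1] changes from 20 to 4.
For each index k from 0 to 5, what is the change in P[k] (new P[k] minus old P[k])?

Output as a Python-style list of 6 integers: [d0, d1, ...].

Element change: A[1] 20 -> 4, delta = -16
For k < 1: P[k] unchanged, delta_P[k] = 0
For k >= 1: P[k] shifts by exactly -16
Delta array: [0, -16, -16, -16, -16, -16]

Answer: [0, -16, -16, -16, -16, -16]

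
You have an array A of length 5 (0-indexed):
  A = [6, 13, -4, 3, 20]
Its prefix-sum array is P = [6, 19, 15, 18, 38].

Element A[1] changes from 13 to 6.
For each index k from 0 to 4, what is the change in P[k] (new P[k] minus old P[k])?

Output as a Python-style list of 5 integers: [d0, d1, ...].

Element change: A[1] 13 -> 6, delta = -7
For k < 1: P[k] unchanged, delta_P[k] = 0
For k >= 1: P[k] shifts by exactly -7
Delta array: [0, -7, -7, -7, -7]

Answer: [0, -7, -7, -7, -7]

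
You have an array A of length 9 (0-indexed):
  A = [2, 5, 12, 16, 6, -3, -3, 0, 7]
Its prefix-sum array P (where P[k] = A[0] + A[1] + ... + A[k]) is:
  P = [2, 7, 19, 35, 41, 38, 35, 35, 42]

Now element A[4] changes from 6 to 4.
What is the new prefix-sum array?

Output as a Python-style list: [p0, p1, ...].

Answer: [2, 7, 19, 35, 39, 36, 33, 33, 40]

Derivation:
Change: A[4] 6 -> 4, delta = -2
P[k] for k < 4: unchanged (A[4] not included)
P[k] for k >= 4: shift by delta = -2
  P[0] = 2 + 0 = 2
  P[1] = 7 + 0 = 7
  P[2] = 19 + 0 = 19
  P[3] = 35 + 0 = 35
  P[4] = 41 + -2 = 39
  P[5] = 38 + -2 = 36
  P[6] = 35 + -2 = 33
  P[7] = 35 + -2 = 33
  P[8] = 42 + -2 = 40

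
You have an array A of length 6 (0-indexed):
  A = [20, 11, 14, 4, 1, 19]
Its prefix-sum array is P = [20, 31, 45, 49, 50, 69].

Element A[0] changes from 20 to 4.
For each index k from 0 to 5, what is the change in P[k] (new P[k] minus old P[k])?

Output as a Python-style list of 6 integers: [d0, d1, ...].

Answer: [-16, -16, -16, -16, -16, -16]

Derivation:
Element change: A[0] 20 -> 4, delta = -16
For k < 0: P[k] unchanged, delta_P[k] = 0
For k >= 0: P[k] shifts by exactly -16
Delta array: [-16, -16, -16, -16, -16, -16]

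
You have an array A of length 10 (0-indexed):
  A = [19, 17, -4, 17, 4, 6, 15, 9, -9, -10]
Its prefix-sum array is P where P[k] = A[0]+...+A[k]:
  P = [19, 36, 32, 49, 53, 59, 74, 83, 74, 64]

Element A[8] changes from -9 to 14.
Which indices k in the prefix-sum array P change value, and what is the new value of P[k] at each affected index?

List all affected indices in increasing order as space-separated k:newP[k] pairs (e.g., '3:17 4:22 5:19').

Answer: 8:97 9:87

Derivation:
P[k] = A[0] + ... + A[k]
P[k] includes A[8] iff k >= 8
Affected indices: 8, 9, ..., 9; delta = 23
  P[8]: 74 + 23 = 97
  P[9]: 64 + 23 = 87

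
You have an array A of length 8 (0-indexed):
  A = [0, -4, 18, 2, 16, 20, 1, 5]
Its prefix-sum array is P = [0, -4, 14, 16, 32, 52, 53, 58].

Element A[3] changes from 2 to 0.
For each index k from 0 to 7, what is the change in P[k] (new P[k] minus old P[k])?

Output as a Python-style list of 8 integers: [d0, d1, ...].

Element change: A[3] 2 -> 0, delta = -2
For k < 3: P[k] unchanged, delta_P[k] = 0
For k >= 3: P[k] shifts by exactly -2
Delta array: [0, 0, 0, -2, -2, -2, -2, -2]

Answer: [0, 0, 0, -2, -2, -2, -2, -2]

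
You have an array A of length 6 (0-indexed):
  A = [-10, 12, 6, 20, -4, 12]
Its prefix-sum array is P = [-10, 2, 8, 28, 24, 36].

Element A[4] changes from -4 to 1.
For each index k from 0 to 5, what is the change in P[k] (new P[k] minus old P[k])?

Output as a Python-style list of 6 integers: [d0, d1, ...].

Answer: [0, 0, 0, 0, 5, 5]

Derivation:
Element change: A[4] -4 -> 1, delta = 5
For k < 4: P[k] unchanged, delta_P[k] = 0
For k >= 4: P[k] shifts by exactly 5
Delta array: [0, 0, 0, 0, 5, 5]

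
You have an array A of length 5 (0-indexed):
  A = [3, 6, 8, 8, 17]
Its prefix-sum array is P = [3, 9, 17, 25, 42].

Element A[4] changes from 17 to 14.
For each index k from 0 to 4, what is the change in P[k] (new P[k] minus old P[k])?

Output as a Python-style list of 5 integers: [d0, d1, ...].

Element change: A[4] 17 -> 14, delta = -3
For k < 4: P[k] unchanged, delta_P[k] = 0
For k >= 4: P[k] shifts by exactly -3
Delta array: [0, 0, 0, 0, -3]

Answer: [0, 0, 0, 0, -3]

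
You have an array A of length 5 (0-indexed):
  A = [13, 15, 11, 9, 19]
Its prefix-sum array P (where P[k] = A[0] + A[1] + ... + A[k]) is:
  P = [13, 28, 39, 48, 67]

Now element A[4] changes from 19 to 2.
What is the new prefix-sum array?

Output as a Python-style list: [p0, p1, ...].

Change: A[4] 19 -> 2, delta = -17
P[k] for k < 4: unchanged (A[4] not included)
P[k] for k >= 4: shift by delta = -17
  P[0] = 13 + 0 = 13
  P[1] = 28 + 0 = 28
  P[2] = 39 + 0 = 39
  P[3] = 48 + 0 = 48
  P[4] = 67 + -17 = 50

Answer: [13, 28, 39, 48, 50]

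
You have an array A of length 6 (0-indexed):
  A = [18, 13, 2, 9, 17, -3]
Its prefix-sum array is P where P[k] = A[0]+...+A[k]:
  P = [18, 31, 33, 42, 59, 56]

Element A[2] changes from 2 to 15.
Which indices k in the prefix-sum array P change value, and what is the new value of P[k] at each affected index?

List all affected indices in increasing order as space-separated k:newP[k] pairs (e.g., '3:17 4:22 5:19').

Answer: 2:46 3:55 4:72 5:69

Derivation:
P[k] = A[0] + ... + A[k]
P[k] includes A[2] iff k >= 2
Affected indices: 2, 3, ..., 5; delta = 13
  P[2]: 33 + 13 = 46
  P[3]: 42 + 13 = 55
  P[4]: 59 + 13 = 72
  P[5]: 56 + 13 = 69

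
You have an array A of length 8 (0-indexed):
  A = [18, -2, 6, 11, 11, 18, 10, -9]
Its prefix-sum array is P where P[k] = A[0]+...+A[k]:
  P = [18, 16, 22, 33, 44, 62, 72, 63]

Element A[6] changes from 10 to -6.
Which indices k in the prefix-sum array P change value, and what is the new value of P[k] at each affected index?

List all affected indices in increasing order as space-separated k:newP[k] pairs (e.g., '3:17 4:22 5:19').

Answer: 6:56 7:47

Derivation:
P[k] = A[0] + ... + A[k]
P[k] includes A[6] iff k >= 6
Affected indices: 6, 7, ..., 7; delta = -16
  P[6]: 72 + -16 = 56
  P[7]: 63 + -16 = 47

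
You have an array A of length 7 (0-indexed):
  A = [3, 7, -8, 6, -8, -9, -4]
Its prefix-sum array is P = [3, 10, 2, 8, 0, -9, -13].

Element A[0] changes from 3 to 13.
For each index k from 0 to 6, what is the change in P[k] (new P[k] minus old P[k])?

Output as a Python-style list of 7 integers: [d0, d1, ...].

Answer: [10, 10, 10, 10, 10, 10, 10]

Derivation:
Element change: A[0] 3 -> 13, delta = 10
For k < 0: P[k] unchanged, delta_P[k] = 0
For k >= 0: P[k] shifts by exactly 10
Delta array: [10, 10, 10, 10, 10, 10, 10]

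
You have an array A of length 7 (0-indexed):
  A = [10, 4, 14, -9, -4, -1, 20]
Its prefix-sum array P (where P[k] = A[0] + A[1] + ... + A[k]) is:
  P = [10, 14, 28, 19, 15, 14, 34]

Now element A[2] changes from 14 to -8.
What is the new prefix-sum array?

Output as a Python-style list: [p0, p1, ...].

Answer: [10, 14, 6, -3, -7, -8, 12]

Derivation:
Change: A[2] 14 -> -8, delta = -22
P[k] for k < 2: unchanged (A[2] not included)
P[k] for k >= 2: shift by delta = -22
  P[0] = 10 + 0 = 10
  P[1] = 14 + 0 = 14
  P[2] = 28 + -22 = 6
  P[3] = 19 + -22 = -3
  P[4] = 15 + -22 = -7
  P[5] = 14 + -22 = -8
  P[6] = 34 + -22 = 12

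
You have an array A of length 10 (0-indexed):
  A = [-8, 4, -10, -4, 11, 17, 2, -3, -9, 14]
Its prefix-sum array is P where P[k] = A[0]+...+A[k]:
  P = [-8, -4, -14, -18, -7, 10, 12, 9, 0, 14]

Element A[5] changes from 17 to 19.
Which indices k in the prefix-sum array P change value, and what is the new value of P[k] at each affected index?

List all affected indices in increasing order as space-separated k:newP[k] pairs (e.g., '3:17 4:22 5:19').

P[k] = A[0] + ... + A[k]
P[k] includes A[5] iff k >= 5
Affected indices: 5, 6, ..., 9; delta = 2
  P[5]: 10 + 2 = 12
  P[6]: 12 + 2 = 14
  P[7]: 9 + 2 = 11
  P[8]: 0 + 2 = 2
  P[9]: 14 + 2 = 16

Answer: 5:12 6:14 7:11 8:2 9:16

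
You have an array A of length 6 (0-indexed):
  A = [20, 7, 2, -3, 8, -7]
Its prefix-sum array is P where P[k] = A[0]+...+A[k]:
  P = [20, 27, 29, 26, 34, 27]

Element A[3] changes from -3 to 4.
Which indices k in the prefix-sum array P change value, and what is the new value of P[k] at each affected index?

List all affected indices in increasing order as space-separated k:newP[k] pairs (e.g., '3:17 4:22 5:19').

P[k] = A[0] + ... + A[k]
P[k] includes A[3] iff k >= 3
Affected indices: 3, 4, ..., 5; delta = 7
  P[3]: 26 + 7 = 33
  P[4]: 34 + 7 = 41
  P[5]: 27 + 7 = 34

Answer: 3:33 4:41 5:34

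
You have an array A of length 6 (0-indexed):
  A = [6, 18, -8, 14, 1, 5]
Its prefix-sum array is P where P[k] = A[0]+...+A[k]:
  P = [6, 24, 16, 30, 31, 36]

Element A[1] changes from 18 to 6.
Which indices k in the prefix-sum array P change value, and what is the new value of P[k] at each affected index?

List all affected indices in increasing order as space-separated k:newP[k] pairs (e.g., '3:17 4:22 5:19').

Answer: 1:12 2:4 3:18 4:19 5:24

Derivation:
P[k] = A[0] + ... + A[k]
P[k] includes A[1] iff k >= 1
Affected indices: 1, 2, ..., 5; delta = -12
  P[1]: 24 + -12 = 12
  P[2]: 16 + -12 = 4
  P[3]: 30 + -12 = 18
  P[4]: 31 + -12 = 19
  P[5]: 36 + -12 = 24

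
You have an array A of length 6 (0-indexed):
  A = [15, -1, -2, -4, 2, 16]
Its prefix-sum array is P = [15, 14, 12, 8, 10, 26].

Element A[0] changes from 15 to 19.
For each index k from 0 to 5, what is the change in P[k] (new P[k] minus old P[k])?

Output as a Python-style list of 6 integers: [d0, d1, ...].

Element change: A[0] 15 -> 19, delta = 4
For k < 0: P[k] unchanged, delta_P[k] = 0
For k >= 0: P[k] shifts by exactly 4
Delta array: [4, 4, 4, 4, 4, 4]

Answer: [4, 4, 4, 4, 4, 4]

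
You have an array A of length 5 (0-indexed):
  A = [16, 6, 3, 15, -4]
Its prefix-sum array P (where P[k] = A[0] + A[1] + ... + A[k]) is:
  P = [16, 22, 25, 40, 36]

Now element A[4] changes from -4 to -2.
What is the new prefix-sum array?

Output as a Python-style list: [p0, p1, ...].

Change: A[4] -4 -> -2, delta = 2
P[k] for k < 4: unchanged (A[4] not included)
P[k] for k >= 4: shift by delta = 2
  P[0] = 16 + 0 = 16
  P[1] = 22 + 0 = 22
  P[2] = 25 + 0 = 25
  P[3] = 40 + 0 = 40
  P[4] = 36 + 2 = 38

Answer: [16, 22, 25, 40, 38]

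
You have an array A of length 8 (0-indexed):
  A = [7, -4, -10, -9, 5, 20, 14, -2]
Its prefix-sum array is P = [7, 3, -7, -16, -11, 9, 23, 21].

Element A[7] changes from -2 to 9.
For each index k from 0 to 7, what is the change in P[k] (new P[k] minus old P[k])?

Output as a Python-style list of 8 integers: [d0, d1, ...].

Element change: A[7] -2 -> 9, delta = 11
For k < 7: P[k] unchanged, delta_P[k] = 0
For k >= 7: P[k] shifts by exactly 11
Delta array: [0, 0, 0, 0, 0, 0, 0, 11]

Answer: [0, 0, 0, 0, 0, 0, 0, 11]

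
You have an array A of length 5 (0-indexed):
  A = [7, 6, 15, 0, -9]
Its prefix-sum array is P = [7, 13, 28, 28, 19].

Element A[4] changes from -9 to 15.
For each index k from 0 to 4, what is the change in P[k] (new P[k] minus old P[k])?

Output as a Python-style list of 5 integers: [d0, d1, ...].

Answer: [0, 0, 0, 0, 24]

Derivation:
Element change: A[4] -9 -> 15, delta = 24
For k < 4: P[k] unchanged, delta_P[k] = 0
For k >= 4: P[k] shifts by exactly 24
Delta array: [0, 0, 0, 0, 24]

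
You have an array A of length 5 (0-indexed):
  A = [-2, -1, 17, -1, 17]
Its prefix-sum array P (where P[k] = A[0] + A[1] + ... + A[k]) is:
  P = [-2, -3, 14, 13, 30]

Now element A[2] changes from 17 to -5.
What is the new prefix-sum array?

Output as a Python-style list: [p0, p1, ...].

Change: A[2] 17 -> -5, delta = -22
P[k] for k < 2: unchanged (A[2] not included)
P[k] for k >= 2: shift by delta = -22
  P[0] = -2 + 0 = -2
  P[1] = -3 + 0 = -3
  P[2] = 14 + -22 = -8
  P[3] = 13 + -22 = -9
  P[4] = 30 + -22 = 8

Answer: [-2, -3, -8, -9, 8]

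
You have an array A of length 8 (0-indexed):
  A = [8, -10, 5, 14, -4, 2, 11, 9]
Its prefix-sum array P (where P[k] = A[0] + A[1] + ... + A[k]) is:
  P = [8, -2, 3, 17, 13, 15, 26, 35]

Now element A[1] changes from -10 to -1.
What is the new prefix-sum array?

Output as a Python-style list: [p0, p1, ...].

Change: A[1] -10 -> -1, delta = 9
P[k] for k < 1: unchanged (A[1] not included)
P[k] for k >= 1: shift by delta = 9
  P[0] = 8 + 0 = 8
  P[1] = -2 + 9 = 7
  P[2] = 3 + 9 = 12
  P[3] = 17 + 9 = 26
  P[4] = 13 + 9 = 22
  P[5] = 15 + 9 = 24
  P[6] = 26 + 9 = 35
  P[7] = 35 + 9 = 44

Answer: [8, 7, 12, 26, 22, 24, 35, 44]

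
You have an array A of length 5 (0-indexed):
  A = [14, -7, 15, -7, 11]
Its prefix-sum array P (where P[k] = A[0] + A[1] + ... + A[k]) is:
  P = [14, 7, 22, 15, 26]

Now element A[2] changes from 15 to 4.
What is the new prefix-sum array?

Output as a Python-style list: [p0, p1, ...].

Answer: [14, 7, 11, 4, 15]

Derivation:
Change: A[2] 15 -> 4, delta = -11
P[k] for k < 2: unchanged (A[2] not included)
P[k] for k >= 2: shift by delta = -11
  P[0] = 14 + 0 = 14
  P[1] = 7 + 0 = 7
  P[2] = 22 + -11 = 11
  P[3] = 15 + -11 = 4
  P[4] = 26 + -11 = 15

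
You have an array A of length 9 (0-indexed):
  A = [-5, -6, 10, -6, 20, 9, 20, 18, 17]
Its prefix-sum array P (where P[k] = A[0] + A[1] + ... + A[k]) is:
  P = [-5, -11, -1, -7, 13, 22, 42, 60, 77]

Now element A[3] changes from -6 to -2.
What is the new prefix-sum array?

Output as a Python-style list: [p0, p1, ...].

Answer: [-5, -11, -1, -3, 17, 26, 46, 64, 81]

Derivation:
Change: A[3] -6 -> -2, delta = 4
P[k] for k < 3: unchanged (A[3] not included)
P[k] for k >= 3: shift by delta = 4
  P[0] = -5 + 0 = -5
  P[1] = -11 + 0 = -11
  P[2] = -1 + 0 = -1
  P[3] = -7 + 4 = -3
  P[4] = 13 + 4 = 17
  P[5] = 22 + 4 = 26
  P[6] = 42 + 4 = 46
  P[7] = 60 + 4 = 64
  P[8] = 77 + 4 = 81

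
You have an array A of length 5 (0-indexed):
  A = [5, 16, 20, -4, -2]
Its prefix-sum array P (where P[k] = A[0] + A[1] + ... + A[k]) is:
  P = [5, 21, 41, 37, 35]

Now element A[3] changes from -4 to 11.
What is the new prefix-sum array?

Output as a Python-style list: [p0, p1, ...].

Answer: [5, 21, 41, 52, 50]

Derivation:
Change: A[3] -4 -> 11, delta = 15
P[k] for k < 3: unchanged (A[3] not included)
P[k] for k >= 3: shift by delta = 15
  P[0] = 5 + 0 = 5
  P[1] = 21 + 0 = 21
  P[2] = 41 + 0 = 41
  P[3] = 37 + 15 = 52
  P[4] = 35 + 15 = 50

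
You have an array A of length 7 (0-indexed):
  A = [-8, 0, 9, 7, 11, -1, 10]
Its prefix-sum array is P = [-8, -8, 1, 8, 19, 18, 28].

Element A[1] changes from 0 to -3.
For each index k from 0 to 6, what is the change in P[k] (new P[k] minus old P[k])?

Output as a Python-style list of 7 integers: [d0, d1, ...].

Element change: A[1] 0 -> -3, delta = -3
For k < 1: P[k] unchanged, delta_P[k] = 0
For k >= 1: P[k] shifts by exactly -3
Delta array: [0, -3, -3, -3, -3, -3, -3]

Answer: [0, -3, -3, -3, -3, -3, -3]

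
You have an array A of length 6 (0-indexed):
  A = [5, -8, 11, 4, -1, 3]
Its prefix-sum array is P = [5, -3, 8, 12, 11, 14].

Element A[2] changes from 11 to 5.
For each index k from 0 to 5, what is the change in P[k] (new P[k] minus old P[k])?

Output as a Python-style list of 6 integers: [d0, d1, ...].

Answer: [0, 0, -6, -6, -6, -6]

Derivation:
Element change: A[2] 11 -> 5, delta = -6
For k < 2: P[k] unchanged, delta_P[k] = 0
For k >= 2: P[k] shifts by exactly -6
Delta array: [0, 0, -6, -6, -6, -6]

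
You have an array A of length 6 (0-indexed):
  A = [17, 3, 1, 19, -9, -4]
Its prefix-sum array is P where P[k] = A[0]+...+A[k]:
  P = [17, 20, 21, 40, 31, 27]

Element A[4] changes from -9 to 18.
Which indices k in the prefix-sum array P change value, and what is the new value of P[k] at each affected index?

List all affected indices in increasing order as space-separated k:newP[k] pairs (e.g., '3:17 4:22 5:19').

Answer: 4:58 5:54

Derivation:
P[k] = A[0] + ... + A[k]
P[k] includes A[4] iff k >= 4
Affected indices: 4, 5, ..., 5; delta = 27
  P[4]: 31 + 27 = 58
  P[5]: 27 + 27 = 54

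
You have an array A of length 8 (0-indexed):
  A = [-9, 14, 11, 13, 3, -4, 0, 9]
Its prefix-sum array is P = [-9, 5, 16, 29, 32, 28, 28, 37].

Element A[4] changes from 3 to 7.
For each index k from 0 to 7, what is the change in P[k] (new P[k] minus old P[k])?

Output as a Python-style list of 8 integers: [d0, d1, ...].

Element change: A[4] 3 -> 7, delta = 4
For k < 4: P[k] unchanged, delta_P[k] = 0
For k >= 4: P[k] shifts by exactly 4
Delta array: [0, 0, 0, 0, 4, 4, 4, 4]

Answer: [0, 0, 0, 0, 4, 4, 4, 4]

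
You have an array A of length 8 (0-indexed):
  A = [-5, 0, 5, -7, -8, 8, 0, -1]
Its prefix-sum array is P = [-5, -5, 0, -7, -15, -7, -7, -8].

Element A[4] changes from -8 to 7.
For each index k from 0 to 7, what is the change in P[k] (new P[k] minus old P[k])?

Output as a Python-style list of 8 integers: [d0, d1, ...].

Answer: [0, 0, 0, 0, 15, 15, 15, 15]

Derivation:
Element change: A[4] -8 -> 7, delta = 15
For k < 4: P[k] unchanged, delta_P[k] = 0
For k >= 4: P[k] shifts by exactly 15
Delta array: [0, 0, 0, 0, 15, 15, 15, 15]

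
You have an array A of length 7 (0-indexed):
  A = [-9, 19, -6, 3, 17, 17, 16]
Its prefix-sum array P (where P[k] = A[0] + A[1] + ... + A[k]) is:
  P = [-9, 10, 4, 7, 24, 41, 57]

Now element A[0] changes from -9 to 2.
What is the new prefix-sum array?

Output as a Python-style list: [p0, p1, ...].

Change: A[0] -9 -> 2, delta = 11
P[k] for k < 0: unchanged (A[0] not included)
P[k] for k >= 0: shift by delta = 11
  P[0] = -9 + 11 = 2
  P[1] = 10 + 11 = 21
  P[2] = 4 + 11 = 15
  P[3] = 7 + 11 = 18
  P[4] = 24 + 11 = 35
  P[5] = 41 + 11 = 52
  P[6] = 57 + 11 = 68

Answer: [2, 21, 15, 18, 35, 52, 68]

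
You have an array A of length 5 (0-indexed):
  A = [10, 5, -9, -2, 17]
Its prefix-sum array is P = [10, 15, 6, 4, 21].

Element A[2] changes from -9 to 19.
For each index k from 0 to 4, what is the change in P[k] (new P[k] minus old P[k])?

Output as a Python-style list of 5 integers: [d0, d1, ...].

Answer: [0, 0, 28, 28, 28]

Derivation:
Element change: A[2] -9 -> 19, delta = 28
For k < 2: P[k] unchanged, delta_P[k] = 0
For k >= 2: P[k] shifts by exactly 28
Delta array: [0, 0, 28, 28, 28]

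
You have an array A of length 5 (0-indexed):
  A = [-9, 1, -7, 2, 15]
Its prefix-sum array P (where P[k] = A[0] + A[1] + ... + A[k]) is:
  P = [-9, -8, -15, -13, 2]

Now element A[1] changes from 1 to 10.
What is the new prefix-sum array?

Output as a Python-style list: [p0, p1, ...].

Change: A[1] 1 -> 10, delta = 9
P[k] for k < 1: unchanged (A[1] not included)
P[k] for k >= 1: shift by delta = 9
  P[0] = -9 + 0 = -9
  P[1] = -8 + 9 = 1
  P[2] = -15 + 9 = -6
  P[3] = -13 + 9 = -4
  P[4] = 2 + 9 = 11

Answer: [-9, 1, -6, -4, 11]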